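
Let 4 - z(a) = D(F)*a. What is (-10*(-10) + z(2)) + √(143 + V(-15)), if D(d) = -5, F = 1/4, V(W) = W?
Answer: 114 + 8*√2 ≈ 125.31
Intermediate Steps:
F = ¼ ≈ 0.25000
z(a) = 4 + 5*a (z(a) = 4 - (-5)*a = 4 + 5*a)
(-10*(-10) + z(2)) + √(143 + V(-15)) = (-10*(-10) + (4 + 5*2)) + √(143 - 15) = (100 + (4 + 10)) + √128 = (100 + 14) + 8*√2 = 114 + 8*√2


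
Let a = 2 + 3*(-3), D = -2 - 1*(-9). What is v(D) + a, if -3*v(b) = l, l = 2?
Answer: -23/3 ≈ -7.6667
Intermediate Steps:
D = 7 (D = -2 + 9 = 7)
a = -7 (a = 2 - 9 = -7)
v(b) = -2/3 (v(b) = -1/3*2 = -2/3)
v(D) + a = -2/3 - 7 = -23/3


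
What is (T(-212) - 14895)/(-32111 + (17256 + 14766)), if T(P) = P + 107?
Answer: 15000/89 ≈ 168.54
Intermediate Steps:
T(P) = 107 + P
(T(-212) - 14895)/(-32111 + (17256 + 14766)) = ((107 - 212) - 14895)/(-32111 + (17256 + 14766)) = (-105 - 14895)/(-32111 + 32022) = -15000/(-89) = -15000*(-1/89) = 15000/89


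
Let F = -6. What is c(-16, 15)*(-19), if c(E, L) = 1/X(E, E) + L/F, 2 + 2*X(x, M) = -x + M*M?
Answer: 12787/270 ≈ 47.359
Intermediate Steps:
X(x, M) = -1 + M**2/2 - x/2 (X(x, M) = -1 + (-x + M*M)/2 = -1 + (-x + M**2)/2 = -1 + (M**2 - x)/2 = -1 + (M**2/2 - x/2) = -1 + M**2/2 - x/2)
c(E, L) = 1/(-1 + E**2/2 - E/2) - L/6 (c(E, L) = 1/(-1 + E**2/2 - E/2) + L/(-6) = 1/(-1 + E**2/2 - E/2) + L*(-1/6) = 1/(-1 + E**2/2 - E/2) - L/6)
c(-16, 15)*(-19) = ((-2 - 1/6*15*(2 - 16 - 1*(-16)**2))/(2 - 16 - 1*(-16)**2))*(-19) = ((-2 - 1/6*15*(2 - 16 - 1*256))/(2 - 16 - 1*256))*(-19) = ((-2 - 1/6*15*(2 - 16 - 256))/(2 - 16 - 256))*(-19) = ((-2 - 1/6*15*(-270))/(-270))*(-19) = -(-2 + 675)/270*(-19) = -1/270*673*(-19) = -673/270*(-19) = 12787/270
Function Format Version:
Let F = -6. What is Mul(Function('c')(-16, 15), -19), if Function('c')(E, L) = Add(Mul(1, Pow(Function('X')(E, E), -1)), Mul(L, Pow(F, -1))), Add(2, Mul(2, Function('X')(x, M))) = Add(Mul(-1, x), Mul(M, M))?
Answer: Rational(12787, 270) ≈ 47.359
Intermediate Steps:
Function('X')(x, M) = Add(-1, Mul(Rational(1, 2), Pow(M, 2)), Mul(Rational(-1, 2), x)) (Function('X')(x, M) = Add(-1, Mul(Rational(1, 2), Add(Mul(-1, x), Mul(M, M)))) = Add(-1, Mul(Rational(1, 2), Add(Mul(-1, x), Pow(M, 2)))) = Add(-1, Mul(Rational(1, 2), Add(Pow(M, 2), Mul(-1, x)))) = Add(-1, Add(Mul(Rational(1, 2), Pow(M, 2)), Mul(Rational(-1, 2), x))) = Add(-1, Mul(Rational(1, 2), Pow(M, 2)), Mul(Rational(-1, 2), x)))
Function('c')(E, L) = Add(Pow(Add(-1, Mul(Rational(1, 2), Pow(E, 2)), Mul(Rational(-1, 2), E)), -1), Mul(Rational(-1, 6), L)) (Function('c')(E, L) = Add(Mul(1, Pow(Add(-1, Mul(Rational(1, 2), Pow(E, 2)), Mul(Rational(-1, 2), E)), -1)), Mul(L, Pow(-6, -1))) = Add(Pow(Add(-1, Mul(Rational(1, 2), Pow(E, 2)), Mul(Rational(-1, 2), E)), -1), Mul(L, Rational(-1, 6))) = Add(Pow(Add(-1, Mul(Rational(1, 2), Pow(E, 2)), Mul(Rational(-1, 2), E)), -1), Mul(Rational(-1, 6), L)))
Mul(Function('c')(-16, 15), -19) = Mul(Mul(Pow(Add(2, -16, Mul(-1, Pow(-16, 2))), -1), Add(-2, Mul(Rational(-1, 6), 15, Add(2, -16, Mul(-1, Pow(-16, 2)))))), -19) = Mul(Mul(Pow(Add(2, -16, Mul(-1, 256)), -1), Add(-2, Mul(Rational(-1, 6), 15, Add(2, -16, Mul(-1, 256))))), -19) = Mul(Mul(Pow(Add(2, -16, -256), -1), Add(-2, Mul(Rational(-1, 6), 15, Add(2, -16, -256)))), -19) = Mul(Mul(Pow(-270, -1), Add(-2, Mul(Rational(-1, 6), 15, -270))), -19) = Mul(Mul(Rational(-1, 270), Add(-2, 675)), -19) = Mul(Mul(Rational(-1, 270), 673), -19) = Mul(Rational(-673, 270), -19) = Rational(12787, 270)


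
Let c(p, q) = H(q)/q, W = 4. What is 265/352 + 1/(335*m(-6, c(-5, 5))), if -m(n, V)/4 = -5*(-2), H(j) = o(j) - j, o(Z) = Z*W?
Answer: 443831/589600 ≈ 0.75277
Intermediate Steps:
o(Z) = 4*Z (o(Z) = Z*4 = 4*Z)
H(j) = 3*j (H(j) = 4*j - j = 3*j)
c(p, q) = 3 (c(p, q) = (3*q)/q = 3)
m(n, V) = -40 (m(n, V) = -(-20)*(-2) = -4*10 = -40)
265/352 + 1/(335*m(-6, c(-5, 5))) = 265/352 + 1/(335*(-40)) = 265*(1/352) + (1/335)*(-1/40) = 265/352 - 1/13400 = 443831/589600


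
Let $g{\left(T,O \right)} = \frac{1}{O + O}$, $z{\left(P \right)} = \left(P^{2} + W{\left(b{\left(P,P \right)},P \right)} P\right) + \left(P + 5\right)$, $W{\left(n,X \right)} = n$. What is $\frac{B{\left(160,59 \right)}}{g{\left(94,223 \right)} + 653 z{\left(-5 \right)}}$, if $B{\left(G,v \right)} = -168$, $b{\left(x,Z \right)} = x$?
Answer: $- \frac{24976}{4853967} \approx -0.0051455$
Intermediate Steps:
$z{\left(P \right)} = 5 + P + 2 P^{2}$ ($z{\left(P \right)} = \left(P^{2} + P P\right) + \left(P + 5\right) = \left(P^{2} + P^{2}\right) + \left(5 + P\right) = 2 P^{2} + \left(5 + P\right) = 5 + P + 2 P^{2}$)
$g{\left(T,O \right)} = \frac{1}{2 O}$
$\frac{B{\left(160,59 \right)}}{g{\left(94,223 \right)} + 653 z{\left(-5 \right)}} = - \frac{168}{\frac{1}{2 \cdot 223} + 653 \left(5 - 5 + 2 \left(-5\right)^{2}\right)} = - \frac{168}{\frac{1}{2} \cdot \frac{1}{223} + 653 \left(5 - 5 + 2 \cdot 25\right)} = - \frac{168}{\frac{1}{446} + 653 \left(5 - 5 + 50\right)} = - \frac{168}{\frac{1}{446} + 653 \cdot 50} = - \frac{168}{\frac{1}{446} + 32650} = - \frac{168}{\frac{14561901}{446}} = \left(-168\right) \frac{446}{14561901} = - \frac{24976}{4853967}$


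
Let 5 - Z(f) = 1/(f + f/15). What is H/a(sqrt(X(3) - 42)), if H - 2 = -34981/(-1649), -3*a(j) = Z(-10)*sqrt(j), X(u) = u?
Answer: 1224928*39**(3/4)*I**(3/2)/3494231 ≈ -3.8685 + 3.8685*I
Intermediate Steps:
Z(f) = 5 - 15/(16*f) (Z(f) = 5 - 1/(f + f/15) = 5 - 1/(16*f/15) = 5 - 15/(16*f))
a(j) = -163*sqrt(j)/96 (a(j) = -(5 - 15/16/(-10))*sqrt(j)/3 = -(5 - 15/16*(-1/10))*sqrt(j)/3 = -(5 + 3/32)*sqrt(j)/3 = -163*sqrt(j)/96)
H = 38279/1649 (H = 2 - 34981/(-1649) = 2 - 34981*(-1/1649) = 2 + 34981/1649 = 38279/1649 ≈ 23.213)
H/a(sqrt(X(3) - 42)) = 38279/(1649*((-163*(3 - 42)**(1/4)/96))) = 38279/(1649*((-163*(-39)**(1/4)/96))) = 38279/(1649*((-163*39**(1/4)*sqrt(I)/96))) = 38279*(32*39**(3/4)*I**(3/2)/2119)/1649 = 1224928*39**(3/4)*I**(3/2)/3494231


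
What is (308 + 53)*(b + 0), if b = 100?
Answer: 36100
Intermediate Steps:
(308 + 53)*(b + 0) = (308 + 53)*(100 + 0) = 361*100 = 36100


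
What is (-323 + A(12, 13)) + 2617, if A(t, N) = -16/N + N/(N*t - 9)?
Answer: 4381651/1911 ≈ 2292.9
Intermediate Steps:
A(t, N) = -16/N + N/(-9 + N*t)
(-323 + A(12, 13)) + 2617 = (-323 + (144 + 13² - 16*13*12)/(13*(-9 + 13*12))) + 2617 = (-323 + (144 + 169 - 2496)/(13*(-9 + 156))) + 2617 = (-323 + (1/13)*(-2183)/147) + 2617 = (-323 + (1/13)*(1/147)*(-2183)) + 2617 = (-323 - 2183/1911) + 2617 = -619436/1911 + 2617 = 4381651/1911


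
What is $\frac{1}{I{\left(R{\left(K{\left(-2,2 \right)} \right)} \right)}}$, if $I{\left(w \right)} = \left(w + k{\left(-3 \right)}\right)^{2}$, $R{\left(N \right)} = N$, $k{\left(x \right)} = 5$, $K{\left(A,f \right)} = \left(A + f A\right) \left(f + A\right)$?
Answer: $\frac{1}{25} \approx 0.04$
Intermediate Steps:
$K{\left(A,f \right)} = \left(A + f\right) \left(A + A f\right)$ ($K{\left(A,f \right)} = \left(A + A f\right) \left(A + f\right) = \left(A + f\right) \left(A + A f\right)$)
$I{\left(w \right)} = \left(5 + w\right)^{2}$ ($I{\left(w \right)} = \left(w + 5\right)^{2} = \left(5 + w\right)^{2}$)
$\frac{1}{I{\left(R{\left(K{\left(-2,2 \right)} \right)} \right)}} = \frac{1}{\left(5 - 2 \left(-2 + 2 + 2^{2} - 4\right)\right)^{2}} = \frac{1}{\left(5 - 2 \left(-2 + 2 + 4 - 4\right)\right)^{2}} = \frac{1}{\left(5 - 0\right)^{2}} = \frac{1}{\left(5 + 0\right)^{2}} = \frac{1}{5^{2}} = \frac{1}{25}$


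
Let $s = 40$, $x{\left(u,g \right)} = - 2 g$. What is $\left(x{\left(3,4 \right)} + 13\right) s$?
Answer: $200$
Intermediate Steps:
$\left(x{\left(3,4 \right)} + 13\right) s = \left(\left(-2\right) 4 + 13\right) 40 = \left(-8 + 13\right) 40 = 5 \cdot 40 = 200$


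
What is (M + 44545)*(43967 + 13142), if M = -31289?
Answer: 757036904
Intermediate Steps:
(M + 44545)*(43967 + 13142) = (-31289 + 44545)*(43967 + 13142) = 13256*57109 = 757036904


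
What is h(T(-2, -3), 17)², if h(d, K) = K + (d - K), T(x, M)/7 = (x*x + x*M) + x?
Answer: 3136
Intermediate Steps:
T(x, M) = 7*x + 7*x² + 7*M*x (T(x, M) = 7*((x*x + x*M) + x) = 7*((x² + M*x) + x) = 7*(x + x² + M*x) = 7*x + 7*x² + 7*M*x)
h(d, K) = d
h(T(-2, -3), 17)² = (7*(-2)*(1 - 3 - 2))² = (7*(-2)*(-4))² = 56² = 3136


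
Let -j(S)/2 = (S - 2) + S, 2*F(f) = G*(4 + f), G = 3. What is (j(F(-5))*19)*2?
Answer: 380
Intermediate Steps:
F(f) = 6 + 3*f/2 (F(f) = (3*(4 + f))/2 = (12 + 3*f)/2 = 6 + 3*f/2)
j(S) = 4 - 4*S (j(S) = -2*((S - 2) + S) = -2*((-2 + S) + S) = -2*(-2 + 2*S) = 4 - 4*S)
(j(F(-5))*19)*2 = ((4 - 4*(6 + (3/2)*(-5)))*19)*2 = ((4 - 4*(6 - 15/2))*19)*2 = ((4 - 4*(-3/2))*19)*2 = ((4 + 6)*19)*2 = (10*19)*2 = 190*2 = 380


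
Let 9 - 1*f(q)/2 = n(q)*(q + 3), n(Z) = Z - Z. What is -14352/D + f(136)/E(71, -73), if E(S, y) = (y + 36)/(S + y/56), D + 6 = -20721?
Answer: -33962317/1022532 ≈ -33.214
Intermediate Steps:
D = -20727 (D = -6 - 20721 = -20727)
n(Z) = 0
f(q) = 18 (f(q) = 18 - 0*(q + 3) = 18 - 0*(3 + q) = 18 - 2*0 = 18 + 0 = 18)
E(S, y) = (36 + y)/(S + y/56) (E(S, y) = (36 + y)/(S + y*(1/56)) = (36 + y)/(S + y/56))
-14352/D + f(136)/E(71, -73) = -14352/(-20727) + 18/((56*(36 - 73)/(-73 + 56*71))) = -14352*(-1/20727) + 18/((56*(-37)/(-73 + 3976))) = 4784/6909 + 18/((56*(-37)/3903)) = 4784/6909 + 18/((56*(1/3903)*(-37))) = 4784/6909 + 18/(-2072/3903) = 4784/6909 + 18*(-3903/2072) = 4784/6909 - 35127/1036 = -33962317/1022532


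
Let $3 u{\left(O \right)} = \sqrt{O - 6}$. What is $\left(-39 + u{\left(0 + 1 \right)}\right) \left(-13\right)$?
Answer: $507 - \frac{13 i \sqrt{5}}{3} \approx 507.0 - 9.6896 i$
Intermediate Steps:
$u{\left(O \right)} = \frac{\sqrt{-6 + O}}{3}$ ($u{\left(O \right)} = \frac{\sqrt{O - 6}}{3} = \frac{\sqrt{-6 + O}}{3}$)
$\left(-39 + u{\left(0 + 1 \right)}\right) \left(-13\right) = \left(-39 + \frac{\sqrt{-6 + \left(0 + 1\right)}}{3}\right) \left(-13\right) = \left(-39 + \frac{\sqrt{-6 + 1}}{3}\right) \left(-13\right) = \left(-39 + \frac{\sqrt{-5}}{3}\right) \left(-13\right) = \left(-39 + \frac{i \sqrt{5}}{3}\right) \left(-13\right) = 507 - \frac{13 i \sqrt{5}}{3}$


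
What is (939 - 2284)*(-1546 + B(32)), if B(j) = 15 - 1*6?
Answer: 2067265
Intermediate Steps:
B(j) = 9 (B(j) = 15 - 6 = 9)
(939 - 2284)*(-1546 + B(32)) = (939 - 2284)*(-1546 + 9) = -1345*(-1537) = 2067265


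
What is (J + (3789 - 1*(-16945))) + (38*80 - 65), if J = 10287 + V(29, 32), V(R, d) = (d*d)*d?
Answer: 66764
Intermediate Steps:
V(R, d) = d³ (V(R, d) = d²*d = d³)
J = 43055 (J = 10287 + 32³ = 10287 + 32768 = 43055)
(J + (3789 - 1*(-16945))) + (38*80 - 65) = (43055 + (3789 - 1*(-16945))) + (38*80 - 65) = (43055 + (3789 + 16945)) + (3040 - 65) = (43055 + 20734) + 2975 = 63789 + 2975 = 66764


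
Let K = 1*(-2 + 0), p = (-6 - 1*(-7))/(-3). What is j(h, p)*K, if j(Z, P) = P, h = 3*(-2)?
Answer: ⅔ ≈ 0.66667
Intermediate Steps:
p = -⅓ (p = (-6 + 7)*(-⅓) = 1*(-⅓) = -⅓ ≈ -0.33333)
h = -6
K = -2 (K = 1*(-2) = -2)
j(h, p)*K = -⅓*(-2) = ⅔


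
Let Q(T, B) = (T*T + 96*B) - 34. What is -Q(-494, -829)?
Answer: -164418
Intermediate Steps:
Q(T, B) = -34 + T**2 + 96*B (Q(T, B) = (T**2 + 96*B) - 34 = -34 + T**2 + 96*B)
-Q(-494, -829) = -(-34 + (-494)**2 + 96*(-829)) = -(-34 + 244036 - 79584) = -1*164418 = -164418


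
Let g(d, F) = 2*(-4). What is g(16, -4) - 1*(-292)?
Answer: 284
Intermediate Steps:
g(d, F) = -8
g(16, -4) - 1*(-292) = -8 - 1*(-292) = -8 + 292 = 284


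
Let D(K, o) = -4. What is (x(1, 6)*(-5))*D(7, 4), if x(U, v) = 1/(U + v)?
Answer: 20/7 ≈ 2.8571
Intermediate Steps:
(x(1, 6)*(-5))*D(7, 4) = (-5/(1 + 6))*(-4) = (-5/7)*(-4) = ((⅐)*(-5))*(-4) = -5/7*(-4) = 20/7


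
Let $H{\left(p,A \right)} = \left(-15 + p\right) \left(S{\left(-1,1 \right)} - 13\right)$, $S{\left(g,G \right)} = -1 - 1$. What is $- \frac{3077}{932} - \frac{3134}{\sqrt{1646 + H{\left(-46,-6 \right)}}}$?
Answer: $- \frac{3077}{932} - \frac{3134 \sqrt{2561}}{2561} \approx -65.23$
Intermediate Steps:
$S{\left(g,G \right)} = -2$ ($S{\left(g,G \right)} = -1 - 1 = -2$)
$H{\left(p,A \right)} = 225 - 15 p$ ($H{\left(p,A \right)} = \left(-15 + p\right) \left(-2 - 13\right) = \left(-15 + p\right) \left(-15\right) = 225 - 15 p$)
$- \frac{3077}{932} - \frac{3134}{\sqrt{1646 + H{\left(-46,-6 \right)}}} = - \frac{3077}{932} - \frac{3134}{\sqrt{1646 + \left(225 - -690\right)}} = \left(-3077\right) \frac{1}{932} - \frac{3134}{\sqrt{1646 + \left(225 + 690\right)}} = - \frac{3077}{932} - \frac{3134}{\sqrt{1646 + 915}} = - \frac{3077}{932} - \frac{3134}{\sqrt{2561}} = - \frac{3077}{932} - 3134 \frac{\sqrt{2561}}{2561} = - \frac{3077}{932} - \frac{3134 \sqrt{2561}}{2561}$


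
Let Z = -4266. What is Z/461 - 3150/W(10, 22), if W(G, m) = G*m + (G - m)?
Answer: -1169739/47944 ≈ -24.398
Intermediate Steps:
W(G, m) = G - m + G*m
Z/461 - 3150/W(10, 22) = -4266/461 - 3150/(10 - 1*22 + 10*22) = -4266*1/461 - 3150/(10 - 22 + 220) = -4266/461 - 3150/208 = -4266/461 - 3150*1/208 = -4266/461 - 1575/104 = -1169739/47944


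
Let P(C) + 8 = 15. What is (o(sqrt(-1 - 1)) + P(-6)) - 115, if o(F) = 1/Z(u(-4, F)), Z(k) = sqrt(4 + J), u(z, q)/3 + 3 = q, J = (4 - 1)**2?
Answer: -108 + sqrt(13)/13 ≈ -107.72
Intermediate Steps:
P(C) = 7 (P(C) = -8 + 15 = 7)
J = 9 (J = 3**2 = 9)
u(z, q) = -9 + 3*q
Z(k) = sqrt(13) (Z(k) = sqrt(4 + 9) = sqrt(13))
o(F) = sqrt(13)/13 (o(F) = 1/(sqrt(13)) = sqrt(13)/13)
(o(sqrt(-1 - 1)) + P(-6)) - 115 = (sqrt(13)/13 + 7) - 115 = (7 + sqrt(13)/13) - 115 = -108 + sqrt(13)/13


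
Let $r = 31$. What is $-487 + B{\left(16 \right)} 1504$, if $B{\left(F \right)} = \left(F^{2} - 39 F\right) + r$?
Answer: $-507335$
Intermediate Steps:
$B{\left(F \right)} = 31 + F^{2} - 39 F$ ($B{\left(F \right)} = \left(F^{2} - 39 F\right) + 31 = 31 + F^{2} - 39 F$)
$-487 + B{\left(16 \right)} 1504 = -487 + \left(31 + 16^{2} - 624\right) 1504 = -487 + \left(31 + 256 - 624\right) 1504 = -487 - 506848 = -507335$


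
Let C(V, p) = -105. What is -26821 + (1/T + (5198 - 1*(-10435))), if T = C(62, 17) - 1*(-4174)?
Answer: -45523971/4069 ≈ -11188.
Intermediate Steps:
T = 4069 (T = -105 - 1*(-4174) = -105 + 4174 = 4069)
-26821 + (1/T + (5198 - 1*(-10435))) = -26821 + (1/4069 + (5198 - 1*(-10435))) = -26821 + (1/4069 + (5198 + 10435)) = -26821 + (1/4069 + 15633) = -26821 + 63610678/4069 = -45523971/4069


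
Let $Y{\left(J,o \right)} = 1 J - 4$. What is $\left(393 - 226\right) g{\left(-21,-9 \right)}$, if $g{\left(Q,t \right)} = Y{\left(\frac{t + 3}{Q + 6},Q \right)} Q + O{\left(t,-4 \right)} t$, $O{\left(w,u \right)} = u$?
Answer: $\frac{93186}{5} \approx 18637.0$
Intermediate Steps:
$Y{\left(J,o \right)} = -4 + J$ ($Y{\left(J,o \right)} = J - 4 = -4 + J$)
$g{\left(Q,t \right)} = - 4 t + Q \left(-4 + \frac{3 + t}{6 + Q}\right)$ ($g{\left(Q,t \right)} = \left(-4 + \frac{t + 3}{Q + 6}\right) Q - 4 t = \left(-4 + \frac{3 + t}{6 + Q}\right) Q - 4 t = Q \left(-4 + \frac{3 + t}{6 + Q}\right) - 4 t = - 4 t + Q \left(-4 + \frac{3 + t}{6 + Q}\right)$)
$\left(393 - 226\right) g{\left(-21,-9 \right)} = \left(393 - 226\right) \frac{\left(-1\right) \left(-21\right) \left(21 - -9 + 4 \left(-21\right)\right) - - 36 \left(6 - 21\right)}{6 - 21} = 167 \frac{\left(-1\right) \left(-21\right) \left(21 + 9 - 84\right) - \left(-36\right) \left(-15\right)}{-15} = 167 \left(- \frac{\left(-1\right) \left(-21\right) \left(-54\right) - 540}{15}\right) = 167 \left(- \frac{-1134 - 540}{15}\right) = 167 \left(\left(- \frac{1}{15}\right) \left(-1674\right)\right) = 167 \cdot \frac{558}{5} = \frac{93186}{5}$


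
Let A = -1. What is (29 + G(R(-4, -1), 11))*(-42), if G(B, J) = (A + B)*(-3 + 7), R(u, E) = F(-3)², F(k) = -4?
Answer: -3738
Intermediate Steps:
R(u, E) = 16 (R(u, E) = (-4)² = 16)
G(B, J) = -4 + 4*B (G(B, J) = (-1 + B)*(-3 + 7) = (-1 + B)*4 = -4 + 4*B)
(29 + G(R(-4, -1), 11))*(-42) = (29 + (-4 + 4*16))*(-42) = (29 + (-4 + 64))*(-42) = (29 + 60)*(-42) = 89*(-42) = -3738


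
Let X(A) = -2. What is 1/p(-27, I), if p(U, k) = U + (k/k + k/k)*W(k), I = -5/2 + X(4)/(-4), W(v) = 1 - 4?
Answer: -1/33 ≈ -0.030303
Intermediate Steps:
W(v) = -3
I = -2 (I = -5/2 - 2/(-4) = -5*½ - 2*(-¼) = -5/2 + ½ = -2)
p(U, k) = -6 + U (p(U, k) = U + (k/k + k/k)*(-3) = U + (1 + 1)*(-3) = U + 2*(-3) = U - 6 = -6 + U)
1/p(-27, I) = 1/(-6 - 27) = 1/(-33) = -1/33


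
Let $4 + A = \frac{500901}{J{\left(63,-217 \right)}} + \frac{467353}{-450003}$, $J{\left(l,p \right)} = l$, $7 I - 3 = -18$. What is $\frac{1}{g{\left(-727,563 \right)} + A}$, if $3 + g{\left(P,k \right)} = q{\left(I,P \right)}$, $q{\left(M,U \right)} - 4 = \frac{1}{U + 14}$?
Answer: $\frac{2245964973}{17848166093708} \approx 0.00012584$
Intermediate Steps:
$I = - \frac{15}{7}$ ($I = \frac{3}{7} + \frac{1}{7} \left(-18\right) = \frac{3}{7} - \frac{18}{7} = - \frac{15}{7} \approx -2.1429$)
$q{\left(M,U \right)} = 4 + \frac{1}{14 + U}$ ($q{\left(M,U \right)} = 4 + \frac{1}{U + 14} = 4 + \frac{1}{14 + U}$)
$g{\left(P,k \right)} = -3 + \frac{57 + 4 P}{14 + P}$
$A = \frac{25029345412}{3150021}$ ($A = -4 + \left(\frac{500901}{63} + \frac{467353}{-450003}\right) = -4 + \left(500901 \cdot \frac{1}{63} + 467353 \left(- \frac{1}{450003}\right)\right) = -4 + \left(\frac{166967}{21} - \frac{467353}{450003}\right) = -4 + \frac{25041945496}{3150021} = \frac{25029345412}{3150021} \approx 7945.8$)
$\frac{1}{g{\left(-727,563 \right)} + A} = \frac{1}{\frac{15 - 727}{14 - 727} + \frac{25029345412}{3150021}} = \frac{1}{\frac{1}{-713} \left(-712\right) + \frac{25029345412}{3150021}} = \frac{1}{\left(- \frac{1}{713}\right) \left(-712\right) + \frac{25029345412}{3150021}} = \frac{1}{\frac{712}{713} + \frac{25029345412}{3150021}} = \frac{1}{\frac{17848166093708}{2245964973}} = \frac{2245964973}{17848166093708}$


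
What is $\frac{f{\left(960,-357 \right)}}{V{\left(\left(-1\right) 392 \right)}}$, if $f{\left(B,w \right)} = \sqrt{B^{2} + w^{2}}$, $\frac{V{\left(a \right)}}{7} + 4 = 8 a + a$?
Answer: $- \frac{3 \sqrt{116561}}{24724} \approx -0.041427$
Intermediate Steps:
$V{\left(a \right)} = -28 + 63 a$ ($V{\left(a \right)} = -28 + 7 \left(8 a + a\right) = -28 + 7 \cdot 9 a = -28 + 63 a$)
$\frac{f{\left(960,-357 \right)}}{V{\left(\left(-1\right) 392 \right)}} = \frac{\sqrt{960^{2} + \left(-357\right)^{2}}}{-28 + 63 \left(\left(-1\right) 392\right)} = \frac{\sqrt{921600 + 127449}}{-28 + 63 \left(-392\right)} = \frac{\sqrt{1049049}}{-28 - 24696} = \frac{3 \sqrt{116561}}{-24724} = 3 \sqrt{116561} \left(- \frac{1}{24724}\right) = - \frac{3 \sqrt{116561}}{24724}$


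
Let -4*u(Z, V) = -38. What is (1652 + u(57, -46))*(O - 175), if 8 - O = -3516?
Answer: 11128727/2 ≈ 5.5644e+6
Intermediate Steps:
O = 3524 (O = 8 - 1*(-3516) = 8 + 3516 = 3524)
u(Z, V) = 19/2 (u(Z, V) = -¼*(-38) = 19/2)
(1652 + u(57, -46))*(O - 175) = (1652 + 19/2)*(3524 - 175) = (3323/2)*3349 = 11128727/2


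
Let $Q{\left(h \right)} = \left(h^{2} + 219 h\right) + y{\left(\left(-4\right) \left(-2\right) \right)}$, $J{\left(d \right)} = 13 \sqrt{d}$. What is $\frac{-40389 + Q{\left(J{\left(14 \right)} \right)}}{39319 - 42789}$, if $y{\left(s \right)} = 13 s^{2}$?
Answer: $\frac{37191}{3470} - \frac{2847 \sqrt{14}}{3470} \approx 7.648$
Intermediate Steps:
$Q{\left(h \right)} = 832 + h^{2} + 219 h$ ($Q{\left(h \right)} = \left(h^{2} + 219 h\right) + 13 \left(\left(-4\right) \left(-2\right)\right)^{2} = \left(h^{2} + 219 h\right) + 13 \cdot 8^{2} = \left(h^{2} + 219 h\right) + 13 \cdot 64 = \left(h^{2} + 219 h\right) + 832 = 832 + h^{2} + 219 h$)
$\frac{-40389 + Q{\left(J{\left(14 \right)} \right)}}{39319 - 42789} = \frac{-40389 + \left(832 + \left(13 \sqrt{14}\right)^{2} + 219 \cdot 13 \sqrt{14}\right)}{39319 - 42789} = \frac{-40389 + \left(832 + 2366 + 2847 \sqrt{14}\right)}{-3470} = \left(-40389 + \left(3198 + 2847 \sqrt{14}\right)\right) \left(- \frac{1}{3470}\right) = \left(-37191 + 2847 \sqrt{14}\right) \left(- \frac{1}{3470}\right) = \frac{37191}{3470} - \frac{2847 \sqrt{14}}{3470}$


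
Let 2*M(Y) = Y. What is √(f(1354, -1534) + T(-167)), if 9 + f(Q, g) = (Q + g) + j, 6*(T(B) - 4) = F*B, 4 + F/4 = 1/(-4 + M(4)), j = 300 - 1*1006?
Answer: I*√390 ≈ 19.748*I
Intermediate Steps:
M(Y) = Y/2
j = -706 (j = 300 - 1006 = -706)
F = -18 (F = -16 + 4/(-4 + (½)*4) = -16 + 4/(-4 + 2) = -16 + 4/(-2) = -16 + 4*(-½) = -16 - 2 = -18)
T(B) = 4 - 3*B (T(B) = 4 + (-18*B)/6 = 4 - 3*B)
f(Q, g) = -715 + Q + g (f(Q, g) = -9 + ((Q + g) - 706) = -9 + (-706 + Q + g) = -715 + Q + g)
√(f(1354, -1534) + T(-167)) = √((-715 + 1354 - 1534) + (4 - 3*(-167))) = √(-895 + (4 + 501)) = √(-895 + 505) = √(-390) = I*√390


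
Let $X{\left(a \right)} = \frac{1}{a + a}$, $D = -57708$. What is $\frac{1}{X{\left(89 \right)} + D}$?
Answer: $- \frac{178}{10272023} \approx -1.7329 \cdot 10^{-5}$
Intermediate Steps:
$X{\left(a \right)} = \frac{1}{2 a}$
$\frac{1}{X{\left(89 \right)} + D} = \frac{1}{\frac{1}{2 \cdot 89} - 57708} = \frac{1}{\frac{1}{2} \cdot \frac{1}{89} - 57708} = \frac{1}{\frac{1}{178} - 57708} = \frac{1}{- \frac{10272023}{178}} = - \frac{178}{10272023}$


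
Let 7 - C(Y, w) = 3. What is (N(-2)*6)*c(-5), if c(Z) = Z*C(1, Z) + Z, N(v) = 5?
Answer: -750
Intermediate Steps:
C(Y, w) = 4 (C(Y, w) = 7 - 1*3 = 7 - 3 = 4)
c(Z) = 5*Z (c(Z) = Z*4 + Z = 4*Z + Z = 5*Z)
(N(-2)*6)*c(-5) = (5*6)*(5*(-5)) = 30*(-25) = -750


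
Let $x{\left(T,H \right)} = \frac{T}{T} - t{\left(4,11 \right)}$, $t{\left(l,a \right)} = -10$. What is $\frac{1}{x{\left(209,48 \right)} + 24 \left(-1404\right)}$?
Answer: $- \frac{1}{33685} \approx -2.9687 \cdot 10^{-5}$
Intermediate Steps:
$x{\left(T,H \right)} = 11$ ($x{\left(T,H \right)} = \frac{T}{T} - -10 = 1 + 10 = 11$)
$\frac{1}{x{\left(209,48 \right)} + 24 \left(-1404\right)} = \frac{1}{11 + 24 \left(-1404\right)} = \frac{1}{11 - 33696} = \frac{1}{-33685} = - \frac{1}{33685}$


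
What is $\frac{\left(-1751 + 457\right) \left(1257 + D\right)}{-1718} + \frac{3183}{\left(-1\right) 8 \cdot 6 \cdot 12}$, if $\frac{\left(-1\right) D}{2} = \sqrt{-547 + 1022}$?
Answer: $\frac{155238169}{164928} - \frac{6470 \sqrt{19}}{859} \approx 908.42$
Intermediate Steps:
$D = - 10 \sqrt{19}$ ($D = - 2 \sqrt{-547 + 1022} = - 2 \sqrt{475} = - 2 \cdot 5 \sqrt{19} = - 10 \sqrt{19} \approx -43.589$)
$\frac{\left(-1751 + 457\right) \left(1257 + D\right)}{-1718} + \frac{3183}{\left(-1\right) 8 \cdot 6 \cdot 12} = \frac{\left(-1751 + 457\right) \left(1257 - 10 \sqrt{19}\right)}{-1718} + \frac{3183}{\left(-1\right) 8 \cdot 6 \cdot 12} = - 1294 \left(1257 - 10 \sqrt{19}\right) \left(- \frac{1}{1718}\right) + \frac{3183}{\left(-1\right) 48 \cdot 12} = \left(-1626558 + 12940 \sqrt{19}\right) \left(- \frac{1}{1718}\right) + \frac{3183}{\left(-1\right) 576} = \left(\frac{813279}{859} - \frac{6470 \sqrt{19}}{859}\right) + \frac{3183}{-576} = \left(\frac{813279}{859} - \frac{6470 \sqrt{19}}{859}\right) + 3183 \left(- \frac{1}{576}\right) = \left(\frac{813279}{859} - \frac{6470 \sqrt{19}}{859}\right) - \frac{1061}{192} = \frac{155238169}{164928} - \frac{6470 \sqrt{19}}{859}$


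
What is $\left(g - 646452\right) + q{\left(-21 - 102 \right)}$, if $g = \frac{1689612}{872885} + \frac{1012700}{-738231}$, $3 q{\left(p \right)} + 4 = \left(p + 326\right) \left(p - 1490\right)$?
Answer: $- \frac{12484643204308897}{16522840165} \approx -7.556 \cdot 10^{5}$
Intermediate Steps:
$q{\left(p \right)} = - \frac{4}{3} + \frac{\left(-1490 + p\right) \left(326 + p\right)}{3}$ ($q{\left(p \right)} = - \frac{4}{3} + \frac{\left(p + 326\right) \left(p - 1490\right)}{3} = - \frac{4}{3} + \frac{\left(326 + p\right) \left(-1490 + p\right)}{3} = - \frac{4}{3} + \frac{\left(-1490 + p\right) \left(326 + p\right)}{3}$)
$g = \frac{27950255144}{49568520495}$ ($g = 1689612 \cdot \frac{1}{872885} + 1012700 \left(- \frac{1}{738231}\right) = \frac{1689612}{872885} - \frac{77900}{56787} = \frac{27950255144}{49568520495} \approx 0.56387$)
$\left(g - 646452\right) + q{\left(-21 - 102 \right)} = \left(\frac{27950255144}{49568520495} - 646452\right) - \left(\frac{485744}{3} + 388 \left(-21 - 102\right) - \frac{\left(-21 - 102\right)^{2}}{3}\right) = - \frac{32043641260778596}{49568520495} - \left(\frac{485744}{3} + 388 \left(-21 - 102\right) - \frac{\left(-21 - 102\right)^{2}}{3}\right) = - \frac{32043641260778596}{49568520495} - \left(\frac{342572}{3} - 5043\right) = - \frac{32043641260778596}{49568520495} + \left(- \frac{485744}{3} + 47724 + \frac{1}{3} \cdot 15129\right) = - \frac{32043641260778596}{49568520495} + \left(- \frac{485744}{3} + 47724 + 5043\right) = - \frac{32043641260778596}{49568520495} - \frac{327443}{3} = - \frac{12484643204308897}{16522840165}$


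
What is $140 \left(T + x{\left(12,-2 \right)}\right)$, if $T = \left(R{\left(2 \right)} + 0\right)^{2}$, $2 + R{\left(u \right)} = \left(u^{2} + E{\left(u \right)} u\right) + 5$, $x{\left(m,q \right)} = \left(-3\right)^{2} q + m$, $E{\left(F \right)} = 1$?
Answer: $10500$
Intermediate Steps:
$x{\left(m,q \right)} = m + 9 q$ ($x{\left(m,q \right)} = 9 q + m = m + 9 q$)
$R{\left(u \right)} = 3 + u + u^{2}$ ($R{\left(u \right)} = -2 + \left(\left(u^{2} + 1 u\right) + 5\right) = -2 + \left(\left(u^{2} + u\right) + 5\right) = -2 + \left(\left(u + u^{2}\right) + 5\right) = -2 + \left(5 + u + u^{2}\right) = 3 + u + u^{2}$)
$T = 81$ ($T = \left(\left(3 + 2 + 2^{2}\right) + 0\right)^{2} = \left(\left(3 + 2 + 4\right) + 0\right)^{2} = \left(9 + 0\right)^{2} = 9^{2} = 81$)
$140 \left(T + x{\left(12,-2 \right)}\right) = 140 \left(81 + \left(12 + 9 \left(-2\right)\right)\right) = 140 \left(81 + \left(12 - 18\right)\right) = 140 \left(81 - 6\right) = 140 \cdot 75 = 10500$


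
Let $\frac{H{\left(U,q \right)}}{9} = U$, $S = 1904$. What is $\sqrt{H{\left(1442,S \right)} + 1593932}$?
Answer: $\sqrt{1606910} \approx 1267.6$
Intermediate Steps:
$H{\left(U,q \right)} = 9 U$
$\sqrt{H{\left(1442,S \right)} + 1593932} = \sqrt{9 \cdot 1442 + 1593932} = \sqrt{12978 + 1593932} = \sqrt{1606910}$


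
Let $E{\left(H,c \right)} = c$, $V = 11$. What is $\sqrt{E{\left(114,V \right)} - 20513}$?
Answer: $3 i \sqrt{2278} \approx 143.19 i$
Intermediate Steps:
$\sqrt{E{\left(114,V \right)} - 20513} = \sqrt{11 - 20513} = \sqrt{-20502} = 3 i \sqrt{2278}$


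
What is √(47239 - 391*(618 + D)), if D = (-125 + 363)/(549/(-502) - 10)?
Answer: I*√5768887643635/5569 ≈ 431.29*I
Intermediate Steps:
D = -119476/5569 (D = 238/(549*(-1/502) - 10) = 238/(-549/502 - 10) = 238/(-5569/502) = 238*(-502/5569) = -119476/5569 ≈ -21.454)
√(47239 - 391*(618 + D)) = √(47239 - 391*(618 - 119476/5569)) = √(47239 - 391*3322166/5569) = √(47239 - 1298966906/5569) = √(-1035892915/5569) = I*√5768887643635/5569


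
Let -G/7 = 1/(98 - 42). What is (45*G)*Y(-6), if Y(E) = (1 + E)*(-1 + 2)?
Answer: 225/8 ≈ 28.125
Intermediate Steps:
G = -⅛ (G = -7/(98 - 42) = -7/56 = -7*1/56 = -⅛ ≈ -0.12500)
Y(E) = 1 + E (Y(E) = (1 + E)*1 = 1 + E)
(45*G)*Y(-6) = (45*(-⅛))*(1 - 6) = -45/8*(-5) = 225/8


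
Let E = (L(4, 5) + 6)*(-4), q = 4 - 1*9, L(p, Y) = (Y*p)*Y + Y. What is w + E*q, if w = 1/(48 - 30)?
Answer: 39961/18 ≈ 2220.1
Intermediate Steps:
L(p, Y) = Y + p*Y² (L(p, Y) = p*Y² + Y = Y + p*Y²)
w = 1/18 ≈ 0.055556
q = -5 (q = 4 - 9 = -5)
E = -444 (E = (5*(1 + 5*4) + 6)*(-4) = (5*(1 + 20) + 6)*(-4) = (5*21 + 6)*(-4) = (105 + 6)*(-4) = 111*(-4) = -444)
w + E*q = 1/18 - 444*(-5) = 1/18 + 2220 = 39961/18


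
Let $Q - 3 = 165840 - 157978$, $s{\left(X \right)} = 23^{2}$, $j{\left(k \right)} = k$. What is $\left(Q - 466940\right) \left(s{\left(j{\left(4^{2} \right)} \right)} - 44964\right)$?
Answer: $20398997625$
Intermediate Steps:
$s{\left(X \right)} = 529$
$Q = 7865$ ($Q = 3 + \left(165840 - 157978\right) = 3 + 7862 = 7865$)
$\left(Q - 466940\right) \left(s{\left(j{\left(4^{2} \right)} \right)} - 44964\right) = \left(7865 - 466940\right) \left(529 - 44964\right) = \left(-459075\right) \left(-44435\right) = 20398997625$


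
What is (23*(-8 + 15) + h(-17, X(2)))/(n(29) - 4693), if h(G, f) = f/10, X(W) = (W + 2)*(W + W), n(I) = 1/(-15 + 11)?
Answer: -3252/93865 ≈ -0.034645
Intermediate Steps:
n(I) = -1/4 (n(I) = 1/(-4) = -1/4)
X(W) = 2*W*(2 + W) (X(W) = (2 + W)*(2*W) = 2*W*(2 + W))
h(G, f) = f/10 (h(G, f) = f*(1/10) = f/10)
(23*(-8 + 15) + h(-17, X(2)))/(n(29) - 4693) = (23*(-8 + 15) + (2*2*(2 + 2))/10)/(-1/4 - 4693) = (23*7 + (2*2*4)/10)/(-18773/4) = (161 + (1/10)*16)*(-4/18773) = (161 + 8/5)*(-4/18773) = (813/5)*(-4/18773) = -3252/93865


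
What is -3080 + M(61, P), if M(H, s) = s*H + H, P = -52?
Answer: -6191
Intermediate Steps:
M(H, s) = H + H*s (M(H, s) = H*s + H = H + H*s)
-3080 + M(61, P) = -3080 + 61*(1 - 52) = -3080 + 61*(-51) = -3080 - 3111 = -6191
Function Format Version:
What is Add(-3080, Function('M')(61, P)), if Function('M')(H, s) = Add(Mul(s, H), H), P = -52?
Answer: -6191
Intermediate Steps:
Function('M')(H, s) = Add(H, Mul(H, s)) (Function('M')(H, s) = Add(Mul(H, s), H) = Add(H, Mul(H, s)))
Add(-3080, Function('M')(61, P)) = Add(-3080, Mul(61, Add(1, -52))) = Add(-3080, Mul(61, -51)) = Add(-3080, -3111) = -6191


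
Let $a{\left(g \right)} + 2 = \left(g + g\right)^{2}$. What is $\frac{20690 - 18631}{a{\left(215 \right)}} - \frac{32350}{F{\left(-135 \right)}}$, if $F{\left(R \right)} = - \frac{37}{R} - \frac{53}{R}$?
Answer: $- \frac{8972173391}{184898} \approx -48525.0$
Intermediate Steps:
$F{\left(R \right)} = - \frac{90}{R}$
$a{\left(g \right)} = -2 + 4 g^{2}$ ($a{\left(g \right)} = -2 + \left(g + g\right)^{2} = -2 + \left(2 g\right)^{2} = -2 + 4 g^{2}$)
$\frac{20690 - 18631}{a{\left(215 \right)}} - \frac{32350}{F{\left(-135 \right)}} = \frac{20690 - 18631}{-2 + 4 \cdot 215^{2}} - \frac{32350}{\left(-90\right) \frac{1}{-135}} = \frac{20690 - 18631}{-2 + 4 \cdot 46225} - \frac{32350}{\left(-90\right) \left(- \frac{1}{135}\right)} = \frac{2059}{-2 + 184900} - \frac{32350}{\frac{2}{3}} = \frac{2059}{184898} - 48525 = - \frac{8972173391}{184898}$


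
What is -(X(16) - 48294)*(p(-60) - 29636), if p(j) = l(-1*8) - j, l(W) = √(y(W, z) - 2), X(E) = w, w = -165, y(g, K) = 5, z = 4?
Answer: -1433223384 + 48459*√3 ≈ -1.4331e+9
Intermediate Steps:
X(E) = -165
l(W) = √3 (l(W) = √(5 - 2) = √3)
p(j) = √3 - j
-(X(16) - 48294)*(p(-60) - 29636) = -(-165 - 48294)*((√3 - 1*(-60)) - 29636) = -(-48459)*((√3 + 60) - 29636) = -(-48459)*((60 + √3) - 29636) = -(-48459)*(-29576 + √3) = -(1433223384 - 48459*√3) = -1433223384 + 48459*√3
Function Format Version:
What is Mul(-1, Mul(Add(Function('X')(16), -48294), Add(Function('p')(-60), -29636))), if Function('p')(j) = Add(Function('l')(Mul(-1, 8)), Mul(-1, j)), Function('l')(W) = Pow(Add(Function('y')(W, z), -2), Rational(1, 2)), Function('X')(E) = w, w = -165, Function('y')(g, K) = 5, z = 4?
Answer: Add(-1433223384, Mul(48459, Pow(3, Rational(1, 2)))) ≈ -1.4331e+9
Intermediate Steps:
Function('X')(E) = -165
Function('l')(W) = Pow(3, Rational(1, 2)) (Function('l')(W) = Pow(Add(5, -2), Rational(1, 2)) = Pow(3, Rational(1, 2)))
Function('p')(j) = Add(Pow(3, Rational(1, 2)), Mul(-1, j))
Mul(-1, Mul(Add(Function('X')(16), -48294), Add(Function('p')(-60), -29636))) = Mul(-1, Mul(Add(-165, -48294), Add(Add(Pow(3, Rational(1, 2)), Mul(-1, -60)), -29636))) = Mul(-1, Mul(-48459, Add(Add(Pow(3, Rational(1, 2)), 60), -29636))) = Mul(-1, Mul(-48459, Add(Add(60, Pow(3, Rational(1, 2))), -29636))) = Mul(-1, Mul(-48459, Add(-29576, Pow(3, Rational(1, 2))))) = Mul(-1, Add(1433223384, Mul(-48459, Pow(3, Rational(1, 2))))) = Add(-1433223384, Mul(48459, Pow(3, Rational(1, 2))))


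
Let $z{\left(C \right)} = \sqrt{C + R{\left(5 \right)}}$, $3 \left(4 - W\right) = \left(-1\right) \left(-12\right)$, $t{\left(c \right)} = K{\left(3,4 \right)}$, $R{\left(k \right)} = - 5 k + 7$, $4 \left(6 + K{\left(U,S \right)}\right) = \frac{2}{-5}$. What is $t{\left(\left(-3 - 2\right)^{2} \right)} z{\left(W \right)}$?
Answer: $- \frac{183 i \sqrt{2}}{10} \approx - 25.88 i$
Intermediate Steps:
$K{\left(U,S \right)} = - \frac{61}{10}$ ($K{\left(U,S \right)} = -6 + \frac{2 \frac{1}{-5}}{4} = -6 + \frac{2 \left(- \frac{1}{5}\right)}{4} = -6 + \frac{1}{4} \left(- \frac{2}{5}\right) = -6 - \frac{1}{10} = - \frac{61}{10}$)
$R{\left(k \right)} = 7 - 5 k$
$t{\left(c \right)} = - \frac{61}{10}$
$W = 0$ ($W = 4 - \frac{\left(-1\right) \left(-12\right)}{3} = 4 - 4 = 0$)
$z{\left(C \right)} = \sqrt{-18 + C}$ ($z{\left(C \right)} = \sqrt{C + \left(7 - 25\right)} = \sqrt{C - 18} = \sqrt{-18 + C}$)
$t{\left(\left(-3 - 2\right)^{2} \right)} z{\left(W \right)} = - \frac{61 \sqrt{-18 + 0}}{10} = - \frac{61 \sqrt{-18}}{10} = - \frac{61 \cdot 3 i \sqrt{2}}{10} = - \frac{183 i \sqrt{2}}{10}$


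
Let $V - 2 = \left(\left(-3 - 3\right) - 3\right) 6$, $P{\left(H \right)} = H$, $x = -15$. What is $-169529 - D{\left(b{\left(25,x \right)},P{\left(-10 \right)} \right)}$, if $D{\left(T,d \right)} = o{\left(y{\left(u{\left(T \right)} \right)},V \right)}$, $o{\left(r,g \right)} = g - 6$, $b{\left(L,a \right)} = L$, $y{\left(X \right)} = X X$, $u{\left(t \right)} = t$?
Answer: $-169471$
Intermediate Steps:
$y{\left(X \right)} = X^{2}$
$V = -52$ ($V = 2 + \left(\left(-3 - 3\right) - 3\right) 6 = 2 + \left(-6 - 3\right) 6 = 2 - 54 = -52$)
$o{\left(r,g \right)} = -6 + g$
$D{\left(T,d \right)} = -58$ ($D{\left(T,d \right)} = -6 - 52 = -58$)
$-169529 - D{\left(b{\left(25,x \right)},P{\left(-10 \right)} \right)} = -169529 - -58 = -169529 + 58 = -169471$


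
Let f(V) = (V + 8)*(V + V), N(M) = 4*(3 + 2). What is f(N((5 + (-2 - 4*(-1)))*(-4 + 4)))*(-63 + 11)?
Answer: -58240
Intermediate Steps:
N(M) = 20 (N(M) = 4*5 = 20)
f(V) = 2*V*(8 + V) (f(V) = (8 + V)*(2*V) = 2*V*(8 + V))
f(N((5 + (-2 - 4*(-1)))*(-4 + 4)))*(-63 + 11) = (2*20*(8 + 20))*(-63 + 11) = (2*20*28)*(-52) = 1120*(-52) = -58240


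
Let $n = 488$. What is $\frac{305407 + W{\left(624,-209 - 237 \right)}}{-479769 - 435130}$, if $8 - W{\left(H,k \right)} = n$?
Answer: $- \frac{304927}{914899} \approx -0.33329$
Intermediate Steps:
$W{\left(H,k \right)} = -480$ ($W{\left(H,k \right)} = 8 - 488 = -480$)
$\frac{305407 + W{\left(624,-209 - 237 \right)}}{-479769 - 435130} = \frac{305407 - 480}{-479769 - 435130} = \frac{304927}{-914899} = 304927 \left(- \frac{1}{914899}\right) = - \frac{304927}{914899}$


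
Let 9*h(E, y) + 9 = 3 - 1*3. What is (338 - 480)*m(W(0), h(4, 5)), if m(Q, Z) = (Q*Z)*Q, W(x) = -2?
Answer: 568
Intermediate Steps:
h(E, y) = -1 (h(E, y) = -1 + (3 - 1*3)/9 = -1 + (3 - 3)/9 = -1 + (⅑)*0 = -1 + 0 = -1)
m(Q, Z) = Z*Q²
(338 - 480)*m(W(0), h(4, 5)) = (338 - 480)*(-1*(-2)²) = -(-142)*4 = -142*(-4) = 568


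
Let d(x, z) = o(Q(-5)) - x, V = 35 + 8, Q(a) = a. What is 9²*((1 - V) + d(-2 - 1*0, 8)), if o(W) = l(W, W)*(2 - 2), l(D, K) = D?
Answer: -3240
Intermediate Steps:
V = 43
o(W) = 0 (o(W) = W*(2 - 2) = W*0 = 0)
d(x, z) = -x (d(x, z) = 0 - x = -x)
9²*((1 - V) + d(-2 - 1*0, 8)) = 9²*((1 - 1*43) - (-2 - 1*0)) = 81*((1 - 43) - (-2 + 0)) = 81*(-42 - 1*(-2)) = 81*(-42 + 2) = 81*(-40) = -3240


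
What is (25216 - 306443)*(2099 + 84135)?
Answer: -24251329118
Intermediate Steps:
(25216 - 306443)*(2099 + 84135) = -281227*86234 = -24251329118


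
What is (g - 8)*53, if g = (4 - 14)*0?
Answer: -424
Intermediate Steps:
g = 0 (g = -10*0 = 0)
(g - 8)*53 = (0 - 8)*53 = -8*53 = -424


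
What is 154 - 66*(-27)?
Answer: 1936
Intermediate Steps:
154 - 66*(-27) = 154 + 1782 = 1936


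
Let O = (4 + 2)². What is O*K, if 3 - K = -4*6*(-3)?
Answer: -2484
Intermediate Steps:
O = 36 (O = 6² = 36)
K = -69 (K = 3 - (-4*6)*(-3) = 3 - (-24)*(-3) = 3 - 1*72 = 3 - 72 = -69)
O*K = 36*(-69) = -2484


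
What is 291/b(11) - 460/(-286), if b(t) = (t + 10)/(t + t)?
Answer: 306772/1001 ≈ 306.47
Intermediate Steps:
b(t) = (10 + t)/(2*t) (b(t) = (10 + t)/((2*t)) = (10 + t)*(1/(2*t)) = (10 + t)/(2*t))
291/b(11) - 460/(-286) = 291/(((½)*(10 + 11)/11)) - 460/(-286) = 291/(((½)*(1/11)*21)) - 460*(-1/286) = 291/(21/22) + 230/143 = 291*(22/21) + 230/143 = 2134/7 + 230/143 = 306772/1001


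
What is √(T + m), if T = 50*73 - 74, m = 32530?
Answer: √36106 ≈ 190.02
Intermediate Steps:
T = 3576 (T = 3650 - 74 = 3576)
√(T + m) = √(3576 + 32530) = √36106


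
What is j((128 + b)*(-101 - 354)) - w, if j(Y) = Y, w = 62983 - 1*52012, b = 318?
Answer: -213901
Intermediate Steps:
w = 10971 (w = 62983 - 52012 = 10971)
j((128 + b)*(-101 - 354)) - w = (128 + 318)*(-101 - 354) - 1*10971 = 446*(-455) - 10971 = -202930 - 10971 = -213901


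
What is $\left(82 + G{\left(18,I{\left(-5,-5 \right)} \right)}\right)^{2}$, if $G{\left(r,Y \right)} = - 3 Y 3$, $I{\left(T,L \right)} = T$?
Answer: $16129$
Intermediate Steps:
$G{\left(r,Y \right)} = - 9 Y$
$\left(82 + G{\left(18,I{\left(-5,-5 \right)} \right)}\right)^{2} = \left(82 - -45\right)^{2} = \left(82 + 45\right)^{2} = 127^{2} = 16129$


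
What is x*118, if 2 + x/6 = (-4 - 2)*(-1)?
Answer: 2832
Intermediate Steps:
x = 24 (x = -12 + 6*((-4 - 2)*(-1)) = -12 + 6*(-6*(-1)) = -12 + 6*6 = -12 + 36 = 24)
x*118 = 24*118 = 2832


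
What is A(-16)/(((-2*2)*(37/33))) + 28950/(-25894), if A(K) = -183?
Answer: 76044633/1916156 ≈ 39.686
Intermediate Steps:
A(-16)/(((-2*2)*(37/33))) + 28950/(-25894) = -183/((-2*2)*(37/33)) + 28950/(-25894) = -183/((-148/33)) + 28950*(-1/25894) = -183/((-4*37/33)) - 14475/12947 = -183/(-148/33) - 14475/12947 = -183*(-33/148) - 14475/12947 = 6039/148 - 14475/12947 = 76044633/1916156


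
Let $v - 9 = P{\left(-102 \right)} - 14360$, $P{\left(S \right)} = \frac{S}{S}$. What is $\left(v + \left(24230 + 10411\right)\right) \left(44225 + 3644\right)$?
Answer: $971309879$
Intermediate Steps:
$P{\left(S \right)} = 1$
$v = -14350$ ($v = 9 + \left(1 - 14360\right) = 9 - 14359 = -14350$)
$\left(v + \left(24230 + 10411\right)\right) \left(44225 + 3644\right) = \left(-14350 + \left(24230 + 10411\right)\right) \left(44225 + 3644\right) = \left(-14350 + 34641\right) 47869 = 20291 \cdot 47869 = 971309879$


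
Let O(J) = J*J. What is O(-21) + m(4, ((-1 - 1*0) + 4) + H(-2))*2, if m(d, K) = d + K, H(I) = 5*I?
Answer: 435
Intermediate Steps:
O(J) = J²
m(d, K) = K + d
O(-21) + m(4, ((-1 - 1*0) + 4) + H(-2))*2 = (-21)² + ((((-1 - 1*0) + 4) + 5*(-2)) + 4)*2 = 441 + ((((-1 + 0) + 4) - 10) + 4)*2 = 441 + (((-1 + 4) - 10) + 4)*2 = 441 + ((3 - 10) + 4)*2 = 441 + (-7 + 4)*2 = 441 - 3*2 = 441 - 6 = 435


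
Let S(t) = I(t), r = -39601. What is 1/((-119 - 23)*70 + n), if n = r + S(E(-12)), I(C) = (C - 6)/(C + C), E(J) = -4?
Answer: -4/198159 ≈ -2.0186e-5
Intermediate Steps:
I(C) = (-6 + C)/(2*C) (I(C) = (-6 + C)/((2*C)) = (-6 + C)*(1/(2*C)) = (-6 + C)/(2*C))
S(t) = (-6 + t)/(2*t)
n = -158399/4 (n = -39601 + (½)*(-6 - 4)/(-4) = -39601 + (½)*(-¼)*(-10) = -39601 + 5/4 = -158399/4 ≈ -39600.)
1/((-119 - 23)*70 + n) = 1/((-119 - 23)*70 - 158399/4) = 1/(-142*70 - 158399/4) = 1/(-9940 - 158399/4) = 1/(-198159/4) = -4/198159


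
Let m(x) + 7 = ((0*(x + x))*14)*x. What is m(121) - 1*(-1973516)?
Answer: 1973509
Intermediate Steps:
m(x) = -7 (m(x) = -7 + ((0*(x + x))*14)*x = -7 + ((0*(2*x))*14)*x = -7 + (0*14)*x = -7 + 0*x = -7 + 0 = -7)
m(121) - 1*(-1973516) = -7 - 1*(-1973516) = -7 + 1973516 = 1973509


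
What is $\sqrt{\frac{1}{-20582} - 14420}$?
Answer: $\frac{i \sqrt{6108582020662}}{20582} \approx 120.08 i$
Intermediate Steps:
$\sqrt{\frac{1}{-20582} - 14420} = \sqrt{- \frac{1}{20582} - 14420} = \sqrt{- \frac{296792441}{20582}} = \frac{i \sqrt{6108582020662}}{20582}$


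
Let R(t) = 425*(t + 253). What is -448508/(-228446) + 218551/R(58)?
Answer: 3212019019/888083825 ≈ 3.6168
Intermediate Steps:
R(t) = 107525 + 425*t (R(t) = 425*(253 + t) = 107525 + 425*t)
-448508/(-228446) + 218551/R(58) = -448508/(-228446) + 218551/(107525 + 425*58) = -448508*(-1/228446) + 218551/(107525 + 24650) = 224254/114223 + 218551/132175 = 3212019019/888083825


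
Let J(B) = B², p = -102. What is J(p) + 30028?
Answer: 40432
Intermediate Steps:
J(p) + 30028 = (-102)² + 30028 = 10404 + 30028 = 40432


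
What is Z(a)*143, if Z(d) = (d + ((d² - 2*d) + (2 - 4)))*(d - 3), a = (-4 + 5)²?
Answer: 572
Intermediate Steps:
a = 1 (a = 1² = 1)
Z(d) = (-3 + d)*(-2 + d² - d) (Z(d) = (d + ((d² - 2*d) - 2))*(-3 + d) = (d + (-2 + d² - 2*d))*(-3 + d) = (-2 + d² - d)*(-3 + d) = (-3 + d)*(-2 + d² - d))
Z(a)*143 = (6 + 1 + 1³ - 4*1²)*143 = (6 + 1 + 1 - 4*1)*143 = (6 + 1 + 1 - 4)*143 = 4*143 = 572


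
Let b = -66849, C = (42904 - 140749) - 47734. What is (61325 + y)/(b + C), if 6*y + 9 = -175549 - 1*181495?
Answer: -10897/1274568 ≈ -0.0085496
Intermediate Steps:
y = -357053/6 (y = -3/2 + (-175549 - 1*181495)/6 = -3/2 + (-175549 - 181495)/6 = -3/2 + (⅙)*(-357044) = -3/2 - 178522/3 = -357053/6 ≈ -59509.)
C = -145579 (C = -97845 - 47734 = -145579)
(61325 + y)/(b + C) = (61325 - 357053/6)/(-66849 - 145579) = (10897/6)/(-212428) = (10897/6)*(-1/212428) = -10897/1274568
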